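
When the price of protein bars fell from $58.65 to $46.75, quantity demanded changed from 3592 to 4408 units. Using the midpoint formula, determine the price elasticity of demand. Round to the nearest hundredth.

-0.90

%ΔQ = (4408 − 3592)/[(3592 + 4408)/2] = 816/4000 ≈ 0.2040.
%Δp = (46.75 − 58.65)/[(58.65 + 46.75)/2] = -11.9/52.7 ≈ -0.2258.
Arc elasticity E = %ΔQ/%Δp ≈ 0.2040/-0.2258 ≈ -0.90.
|E| < 1: demand is inelastic over this range.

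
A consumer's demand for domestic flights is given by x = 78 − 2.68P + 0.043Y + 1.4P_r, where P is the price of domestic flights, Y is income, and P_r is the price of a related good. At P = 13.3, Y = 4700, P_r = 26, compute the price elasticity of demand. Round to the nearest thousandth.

First evaluate x: 78 − 2.68(13.3) + 0.043(4700) + 1.4(26) = 78 − 35.644 + 202.1 + 36.4 = 280.856.
∂x/∂P = −2.68, so E_p = (−2.68)·(13.3/280.856) ≈ -0.127.
|E_p| < 1: demand is inelastic.

-0.127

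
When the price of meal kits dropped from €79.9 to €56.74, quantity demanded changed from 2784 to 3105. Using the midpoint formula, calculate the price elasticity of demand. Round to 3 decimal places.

%Δq = (3105 − 2784)/[(2784 + 3105)/2] = 321/2944.5 ≈ 0.1090.
%ΔP = (56.74 − 79.9)/[(79.9 + 56.74)/2] = -23.16/68.32 ≈ -0.3390.
Arc elasticity E = %Δq/%ΔP ≈ 0.1090/-0.3390 ≈ -0.322.
|E| < 1: demand is inelastic over this range.

-0.322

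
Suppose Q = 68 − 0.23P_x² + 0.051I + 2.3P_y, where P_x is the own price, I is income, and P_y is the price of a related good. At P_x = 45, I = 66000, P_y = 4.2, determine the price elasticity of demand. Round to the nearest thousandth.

-0.313

Substituting, Q = 68 − 0.23(45)² + 0.051(66000) + 2.3(4.2) = 68 − 465.75 + 3366 + 9.66 = 2977.91.
∂Q/∂P_x = −2·0.23·P_x = -20.7, so E_p = -20.7·(45/2977.91) ≈ -0.313.
|E_p| < 1: demand is inelastic.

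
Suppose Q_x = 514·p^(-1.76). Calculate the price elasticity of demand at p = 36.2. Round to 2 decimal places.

-1.76

For a Cobb–Douglas (constant-elasticity) form Q_x = A·p^α·…, the elasticity with respect to p equals the exponent α at every point.
Here the exponent on p is -1.76, so the price elasticity of demand is -1.76.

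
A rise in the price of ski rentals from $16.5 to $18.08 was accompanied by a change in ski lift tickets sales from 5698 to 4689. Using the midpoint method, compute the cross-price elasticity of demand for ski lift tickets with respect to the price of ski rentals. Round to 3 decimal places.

-2.126

%ΔQ_x = (4689 − 5698)/[(5698+4689)/2] = -1009/5193.5 ≈ -0.1943.
%ΔP_y = (18.08 − 16.5)/[(16.5+18.08)/2] ≈ 0.0914.
E_xy = -0.1943/0.0914 ≈ -2.126.
E_xy < 0, so ski lift tickets and ski rentals are complements.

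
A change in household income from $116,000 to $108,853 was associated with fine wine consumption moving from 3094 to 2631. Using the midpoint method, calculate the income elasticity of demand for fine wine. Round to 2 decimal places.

%ΔQ = (2631 − 3094)/[(3094+2631)/2] = -463/2862.5 ≈ -0.1617.
%ΔM = (108,853 − 116,000)/[(116,000+108,853)/2] = -7147/112426.5 ≈ -0.0636.
E_I = %ΔQ/%ΔM ≈ 2.54.
E_I > 1: normal good (luxury).

2.54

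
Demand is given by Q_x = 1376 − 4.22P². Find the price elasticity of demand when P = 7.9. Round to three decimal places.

At P = 7.9, Q_x = 1112.6298.
dQ_x/dP = −2·4.22·P = −66.676.
Point elasticity E = (dQ_x/dP)·(P/Q_x) = -66.676 × 7.9/1112.6298 ≈ -0.473.
|E| < 1, so demand is inelastic at this price.

-0.473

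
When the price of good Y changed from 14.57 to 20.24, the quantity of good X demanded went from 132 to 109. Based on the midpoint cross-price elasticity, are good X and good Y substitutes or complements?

%ΔQ_x = (109 − 132)/[(132+109)/2] = -23/120.5 ≈ -0.1909.
%ΔP_y = (20.24 − 14.57)/[(14.57+20.24)/2] ≈ 0.3258.
E_xy = -0.1909/0.3258 ≈ -0.586.
E_xy < 0, so the goods are complements.

complements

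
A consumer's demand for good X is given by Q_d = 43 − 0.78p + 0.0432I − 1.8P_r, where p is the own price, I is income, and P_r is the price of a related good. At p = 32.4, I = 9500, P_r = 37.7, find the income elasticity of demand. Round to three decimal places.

1.139

Evaluating quantity at (p, I, P_r) gives Q_d = 43 − 0.78(32.4) + 0.0432(9500) − 1.8(37.7) = 43 − 25.272 + 410.4 − 67.86 = 360.268.
∂Q_d/∂I = +0.0432, so E_I = 0.0432·(9500/360.268) ≈ 1.139.
E_I > 1: normal good (luxury).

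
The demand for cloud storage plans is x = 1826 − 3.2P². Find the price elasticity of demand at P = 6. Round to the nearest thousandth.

At P = 6, x = 1710.8.
dx/dP = −2·3.2·P = −38.4.
Point elasticity E = (dx/dP)·(P/x) = -38.4 × 6/1710.8 ≈ -0.135.
|E| < 1, so demand is inelastic at this price.

-0.135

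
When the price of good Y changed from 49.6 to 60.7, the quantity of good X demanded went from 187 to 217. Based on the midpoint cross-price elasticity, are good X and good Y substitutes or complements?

%ΔQ_x = (217 − 187)/[(187+217)/2] = 30/202 ≈ 0.1485.
%ΔP_y = (60.7 − 49.6)/[(49.6+60.7)/2] ≈ 0.2013.
E_xy = 0.1485/0.2013 ≈ 0.738.
E_xy > 0, so the goods are substitutes.

substitutes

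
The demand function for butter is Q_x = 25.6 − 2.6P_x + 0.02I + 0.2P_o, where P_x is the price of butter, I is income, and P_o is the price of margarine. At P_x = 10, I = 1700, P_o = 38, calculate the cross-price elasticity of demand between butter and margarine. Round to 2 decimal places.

Q_x = 25.6 − 2.6(10) + 0.02(1700) + 0.2(38) = 25.6 − 26 + 34 + 7.6 = 41.2.
∂Q_x/∂P_o = +0.2, so E_xy = 0.2·(38/41.2) ≈ 0.18.
E_xy > 0: the goods are substitutes.

0.18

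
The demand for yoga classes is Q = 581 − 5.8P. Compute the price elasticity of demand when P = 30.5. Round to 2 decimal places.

At P = 30.5, Q = 404.1.
dQ/dP = −5.8.
Point elasticity E = (dQ/dP)·(P/Q) = -5.8 × 30.5/404.1 ≈ -0.44.
|E| < 1, so demand is inelastic at this price.

-0.44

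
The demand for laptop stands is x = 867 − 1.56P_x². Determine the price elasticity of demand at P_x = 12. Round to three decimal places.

-0.699

At P_x = 12, x = 642.36.
dx/dP_x = −2·1.56·P_x = −37.44.
Point elasticity E = (dx/dP_x)·(P_x/x) = -37.44 × 12/642.36 ≈ -0.699.
|E| < 1, so demand is inelastic at this price.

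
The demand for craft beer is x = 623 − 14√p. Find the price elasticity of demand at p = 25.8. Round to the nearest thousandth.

At p = 25.8, x = 551.8888.
dx/dp = −14/(2√p) = −14/(2·5.0794).
Point elasticity E = (dx/dp)·(p/x) = -1.3781 × 25.8/551.8888 ≈ -0.064.
|E| < 1, so demand is inelastic at this price.

-0.064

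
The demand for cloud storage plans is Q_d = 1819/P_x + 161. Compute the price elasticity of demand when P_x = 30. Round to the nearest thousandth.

-0.274

At P_x = 30, Q_d = 221.6333.
dQ_d/dP_x = −1819/P_x² = −2.0211.
Point elasticity E = (dQ_d/dP_x)·(P_x/Q_d) = -2.0211 × 30/221.6333 ≈ -0.274.
|E| < 1, so demand is inelastic at this price.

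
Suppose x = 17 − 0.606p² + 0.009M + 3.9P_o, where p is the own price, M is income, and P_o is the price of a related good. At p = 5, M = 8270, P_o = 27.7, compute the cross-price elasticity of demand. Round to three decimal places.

x = 17 − 0.606(5)² + 0.009(8270) + 3.9(27.7) = 17 − 15.15 + 74.43 + 108.03 = 184.31.
∂x/∂P_o = +3.9, so E_xy = 3.9·(27.7/184.31) ≈ 0.586.
E_xy > 0: the goods are substitutes.

0.586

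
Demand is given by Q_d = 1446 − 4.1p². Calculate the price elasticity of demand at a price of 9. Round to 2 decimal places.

At p = 9, Q_d = 1113.9.
dQ_d/dp = −2·4.1·p = −73.8.
Point elasticity E = (dQ_d/dp)·(p/Q_d) = -73.8 × 9/1113.9 ≈ -0.60.
|E| < 1, so demand is inelastic at this price.

-0.60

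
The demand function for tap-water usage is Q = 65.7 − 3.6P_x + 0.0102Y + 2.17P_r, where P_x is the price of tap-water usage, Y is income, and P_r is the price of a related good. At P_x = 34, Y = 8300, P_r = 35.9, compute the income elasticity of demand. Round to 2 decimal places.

0.80

At the given point, Q = 65.7 − 3.6(34) + 0.0102(8300) + 2.17(35.9) = 65.7 − 122.4 + 84.66 + 77.903 = 105.863.
∂Q/∂Y = +0.0102, so E_I = 0.0102·(8300/105.863) ≈ 0.80.
E_I ∈ (0,1): normal good (necessity).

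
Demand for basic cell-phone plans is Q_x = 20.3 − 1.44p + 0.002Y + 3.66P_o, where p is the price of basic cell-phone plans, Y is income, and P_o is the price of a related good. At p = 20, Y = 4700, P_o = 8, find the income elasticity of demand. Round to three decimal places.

0.311

Evaluating quantity at (p, Y, P_o) gives Q_x = 20.3 − 1.44(20) + 0.002(4700) + 3.66(8) = 20.3 − 28.8 + 9.4 + 29.28 = 30.18.
∂Q_x/∂Y = +0.002, so E_I = 0.002·(4700/30.18) ≈ 0.311.
E_I ∈ (0,1): normal good (necessity).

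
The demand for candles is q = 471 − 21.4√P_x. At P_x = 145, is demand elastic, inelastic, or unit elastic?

At P_x = 145, q = 213.3099.
dq/dP_x = −21.4/(2√P_x) = −21.4/(2·12.0416).
Point elasticity E = (dq/dP_x)·(P_x/q) = -0.8886 × 145/213.3099 ≈ -0.604.
|E| ≈ 0.604 < 1, so demand is inelastic.

inelastic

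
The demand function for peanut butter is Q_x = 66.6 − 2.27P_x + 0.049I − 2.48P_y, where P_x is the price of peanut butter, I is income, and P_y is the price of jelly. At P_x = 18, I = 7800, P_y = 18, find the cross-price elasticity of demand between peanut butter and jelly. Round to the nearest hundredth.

Q_x = 66.6 − 2.27(18) + 0.049(7800) − 2.48(18) = 66.6 − 40.86 + 382.2 − 44.64 = 363.3.
∂Q_x/∂P_y = −2.48, so E_xy = -2.48·(18/363.3) ≈ -0.12.
E_xy < 0: the goods are complements.

-0.12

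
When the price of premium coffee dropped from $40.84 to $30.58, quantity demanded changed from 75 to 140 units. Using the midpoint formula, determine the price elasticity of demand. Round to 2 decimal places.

-2.10

%Δq = (140 − 75)/[(75 + 140)/2] = 65/107.5 ≈ 0.6047.
%ΔP = (30.58 − 40.84)/[(40.84 + 30.58)/2] = -10.26/35.71 ≈ -0.2873.
Arc elasticity E = %Δq/%ΔP ≈ 0.6047/-0.2873 ≈ -2.10.
|E| > 1: demand is elastic over this range.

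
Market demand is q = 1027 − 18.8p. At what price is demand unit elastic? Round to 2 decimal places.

27.31

For linear demand q = a − bp, E = −bp/(a − bp). |E| = 1 ⇒ bp = a − bp ⇒ p = a/(2b).
p = 1027/(2·18.8) ≈ 27.31.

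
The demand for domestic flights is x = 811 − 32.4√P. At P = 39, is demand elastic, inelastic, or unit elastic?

inelastic

At P = 39, x = 608.6621.
dx/dP = −32.4/(2√P) = −32.4/(2·6.245).
Point elasticity E = (dx/dP)·(P/x) = -2.5941 × 39/608.6621 ≈ -0.166.
|E| ≈ 0.166 < 1, so demand is inelastic.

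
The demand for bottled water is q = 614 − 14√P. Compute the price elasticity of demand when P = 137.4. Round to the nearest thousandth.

At P = 137.4, q = 449.8952.
dq/dP = −14/(2√P) = −14/(2·11.7218).
Point elasticity E = (dq/dP)·(P/q) = -0.5972 × 137.4/449.8952 ≈ -0.182.
|E| < 1, so demand is inelastic at this price.

-0.182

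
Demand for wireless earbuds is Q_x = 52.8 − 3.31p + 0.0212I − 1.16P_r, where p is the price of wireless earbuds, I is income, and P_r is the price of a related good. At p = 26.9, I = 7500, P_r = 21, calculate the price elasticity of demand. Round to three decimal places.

-0.905

Evaluating quantity at (p, I, P_r) gives Q_x = 52.8 − 3.31(26.9) + 0.0212(7500) − 1.16(21) = 52.8 − 89.039 + 159 − 24.36 = 98.401.
∂Q_x/∂p = −3.31, so E_p = (−3.31)·(26.9/98.401) ≈ -0.905.
|E_p| < 1: demand is inelastic.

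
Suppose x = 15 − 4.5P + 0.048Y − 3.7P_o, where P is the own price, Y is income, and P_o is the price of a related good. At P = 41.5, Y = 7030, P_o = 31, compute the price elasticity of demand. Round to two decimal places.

Substituting, x = 15 − 4.5(41.5) + 0.048(7030) − 3.7(31) = 15 − 186.75 + 337.44 − 114.7 = 50.99.
∂x/∂P = −4.5, so E_p = (−4.5)·(41.5/50.99) ≈ -3.66.
|E_p| > 1: demand is elastic.

-3.66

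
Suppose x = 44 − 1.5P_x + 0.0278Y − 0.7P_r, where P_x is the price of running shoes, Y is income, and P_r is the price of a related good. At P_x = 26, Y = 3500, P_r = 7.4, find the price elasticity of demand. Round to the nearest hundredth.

At the given point, x = 44 − 1.5(26) + 0.0278(3500) − 0.7(7.4) = 44 − 39 + 97.3 − 5.18 = 97.12.
∂x/∂P_x = −1.5, so E_p = (−1.5)·(26/97.12) ≈ -0.40.
|E_p| < 1: demand is inelastic.

-0.40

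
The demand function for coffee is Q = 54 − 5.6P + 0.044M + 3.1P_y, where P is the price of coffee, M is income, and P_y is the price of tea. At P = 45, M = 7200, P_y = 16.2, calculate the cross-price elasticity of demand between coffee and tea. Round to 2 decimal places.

Q = 54 − 5.6(45) + 0.044(7200) + 3.1(16.2) = 54 − 252 + 316.8 + 50.22 = 169.02.
∂Q/∂P_y = +3.1, so E_xy = 3.1·(16.2/169.02) ≈ 0.30.
E_xy > 0: the goods are substitutes.

0.30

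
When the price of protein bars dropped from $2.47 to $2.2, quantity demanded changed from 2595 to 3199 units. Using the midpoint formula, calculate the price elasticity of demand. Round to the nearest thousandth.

%Δq = (3199 − 2595)/[(2595 + 3199)/2] = 604/2897 ≈ 0.2085.
%Δp = (2.2 − 2.47)/[(2.47 + 2.2)/2] = -0.27/2.335 ≈ -0.1156.
Arc elasticity E = %Δq/%Δp ≈ 0.2085/-0.1156 ≈ -1.803.
|E| > 1: demand is elastic over this range.

-1.803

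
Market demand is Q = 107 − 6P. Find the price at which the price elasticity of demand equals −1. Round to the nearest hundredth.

For linear demand Q = a − bP, E = −bP/(a − bP). |E| = 1 ⇒ bP = a − bP ⇒ P = a/(2b).
P = 107/(2·6) ≈ 8.92.

8.92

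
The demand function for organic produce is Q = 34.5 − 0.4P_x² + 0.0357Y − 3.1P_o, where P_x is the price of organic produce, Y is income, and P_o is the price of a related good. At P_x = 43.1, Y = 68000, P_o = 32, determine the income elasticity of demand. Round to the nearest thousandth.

1.499

Substituting, Q = 34.5 − 0.4(43.1)² + 0.0357(68000) − 3.1(32) = 34.5 − 743.044 + 2427.6 − 99.2 = 1619.856.
∂Q/∂Y = +0.0357, so E_I = 0.0357·(68000/1619.856) ≈ 1.499.
E_I > 1: normal good (luxury).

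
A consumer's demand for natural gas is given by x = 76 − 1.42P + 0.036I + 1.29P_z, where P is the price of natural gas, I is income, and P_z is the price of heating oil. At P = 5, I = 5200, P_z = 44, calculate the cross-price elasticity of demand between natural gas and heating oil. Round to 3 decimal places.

x = 76 − 1.42(5) + 0.036(5200) + 1.29(44) = 76 − 7.1 + 187.2 + 56.76 = 312.86.
∂x/∂P_z = +1.29, so E_xy = 1.29·(44/312.86) ≈ 0.181.
E_xy > 0: the goods are substitutes.

0.181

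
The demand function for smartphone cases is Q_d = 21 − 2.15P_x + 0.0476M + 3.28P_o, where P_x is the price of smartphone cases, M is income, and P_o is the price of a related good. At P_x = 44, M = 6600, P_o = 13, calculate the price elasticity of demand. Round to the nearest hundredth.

First evaluate Q_d: 21 − 2.15(44) + 0.0476(6600) + 3.28(13) = 21 − 94.6 + 314.16 + 42.64 = 283.2.
∂Q_d/∂P_x = −2.15, so E_p = (−2.15)·(44/283.2) ≈ -0.33.
|E_p| < 1: demand is inelastic.

-0.33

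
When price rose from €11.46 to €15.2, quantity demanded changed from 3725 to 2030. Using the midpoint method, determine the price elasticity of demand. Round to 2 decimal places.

%Δq = (2030 − 3725)/[(3725 + 2030)/2] = -1695/2877.5 ≈ -0.5891.
%ΔP = (15.2 − 11.46)/[(11.46 + 15.2)/2] = 3.74/13.33 ≈ 0.2806.
Arc elasticity E = %Δq/%ΔP ≈ -0.5891/0.2806 ≈ -2.10.
|E| > 1: demand is elastic over this range.

-2.10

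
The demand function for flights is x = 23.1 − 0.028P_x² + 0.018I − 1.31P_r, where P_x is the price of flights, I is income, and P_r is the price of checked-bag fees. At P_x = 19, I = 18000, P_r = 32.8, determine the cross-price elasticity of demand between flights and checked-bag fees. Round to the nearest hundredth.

At the given point, x = 23.1 − 0.028(19)² + 0.018(18000) − 1.31(32.8) = 23.1 − 10.108 + 324 − 42.968 = 294.024.
∂x/∂P_r = −1.31, so E_xy = -1.31·(32.8/294.024) ≈ -0.15.
E_xy < 0: the goods are complements.

-0.15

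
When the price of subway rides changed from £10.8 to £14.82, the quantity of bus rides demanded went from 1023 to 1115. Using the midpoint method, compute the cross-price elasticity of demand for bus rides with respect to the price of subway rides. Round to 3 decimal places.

0.274

%ΔQ_x = (1115 − 1023)/[(1023+1115)/2] = 92/1069 ≈ 0.0861.
%ΔP_y = (14.82 − 10.8)/[(10.8+14.82)/2] ≈ 0.3138.
E_xy = 0.0861/0.3138 ≈ 0.274.
E_xy > 0, so bus rides and subway rides are substitutes.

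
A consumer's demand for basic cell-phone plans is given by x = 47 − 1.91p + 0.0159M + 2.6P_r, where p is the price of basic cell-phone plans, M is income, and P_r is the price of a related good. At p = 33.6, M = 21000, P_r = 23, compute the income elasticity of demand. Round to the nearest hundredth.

0.89

x = 47 − 1.91(33.6) + 0.0159(21000) + 2.6(23) = 47 − 64.176 + 333.9 + 59.8 = 376.524.
∂x/∂M = +0.0159, so E_I = 0.0159·(21000/376.524) ≈ 0.89.
E_I ∈ (0,1): normal good (necessity).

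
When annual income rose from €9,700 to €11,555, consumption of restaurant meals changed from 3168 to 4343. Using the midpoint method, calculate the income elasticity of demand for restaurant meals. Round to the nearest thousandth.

%ΔQ = (4343 − 3168)/[(3168+4343)/2] = 1175/3755.5 ≈ 0.3129.
%ΔI = (11,555 − 9,700)/[(9,700+11,555)/2] = 1855/10627.5 ≈ 0.1745.
E_I = %ΔQ/%ΔI ≈ 1.792.
E_I > 1: normal good (luxury).

1.792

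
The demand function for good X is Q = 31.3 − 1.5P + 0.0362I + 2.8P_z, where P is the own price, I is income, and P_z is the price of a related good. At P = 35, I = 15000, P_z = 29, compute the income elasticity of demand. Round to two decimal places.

At the given point, Q = 31.3 − 1.5(35) + 0.0362(15000) + 2.8(29) = 31.3 − 52.5 + 543 + 81.2 = 603.
∂Q/∂I = +0.0362, so E_I = 0.0362·(15000/603) ≈ 0.90.
E_I ∈ (0,1): normal good (necessity).

0.90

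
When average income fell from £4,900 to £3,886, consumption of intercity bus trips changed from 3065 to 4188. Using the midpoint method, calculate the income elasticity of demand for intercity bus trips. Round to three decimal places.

-1.342

%ΔQ = (4188 − 3065)/[(3065+4188)/2] = 1123/3626.5 ≈ 0.3097.
%ΔI = (3,886 − 4,900)/[(4,900+3,886)/2] = -1014/4393 ≈ -0.2308.
E_I = %ΔQ/%ΔI ≈ -1.342.
E_I < 0: inferior good.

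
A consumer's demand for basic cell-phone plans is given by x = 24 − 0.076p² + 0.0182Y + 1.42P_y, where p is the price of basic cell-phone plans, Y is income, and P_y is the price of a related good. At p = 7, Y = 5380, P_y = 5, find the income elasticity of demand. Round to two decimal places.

Evaluating quantity at (p, Y, P_y) gives x = 24 − 0.076(7)² + 0.0182(5380) + 1.42(5) = 24 − 3.724 + 97.916 + 7.1 = 125.292.
∂x/∂Y = +0.0182, so E_I = 0.0182·(5380/125.292) ≈ 0.78.
E_I ∈ (0,1): normal good (necessity).

0.78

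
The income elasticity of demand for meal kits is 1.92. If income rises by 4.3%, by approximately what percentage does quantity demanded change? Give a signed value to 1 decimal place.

8.3

%ΔQ ≈ E × %ΔI = (1.92) × (4.3%) ≈ 8.3%.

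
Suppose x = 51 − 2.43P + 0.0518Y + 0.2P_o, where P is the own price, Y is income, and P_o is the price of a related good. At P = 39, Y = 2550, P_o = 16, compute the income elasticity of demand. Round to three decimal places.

1.443

x = 51 − 2.43(39) + 0.0518(2550) + 0.2(16) = 51 − 94.77 + 132.09 + 3.2 = 91.52.
∂x/∂Y = +0.0518, so E_I = 0.0518·(2550/91.52) ≈ 1.443.
E_I > 1: normal good (luxury).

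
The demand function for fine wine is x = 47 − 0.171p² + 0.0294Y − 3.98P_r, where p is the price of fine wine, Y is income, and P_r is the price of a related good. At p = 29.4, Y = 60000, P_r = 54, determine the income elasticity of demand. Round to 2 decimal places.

1.22

At the given point, x = 47 − 0.171(29.4)² + 0.0294(60000) − 3.98(54) = 47 − 147.8056 + 1764 − 214.92 = 1448.2744.
∂x/∂Y = +0.0294, so E_I = 0.0294·(60000/1448.2744) ≈ 1.22.
E_I > 1: normal good (luxury).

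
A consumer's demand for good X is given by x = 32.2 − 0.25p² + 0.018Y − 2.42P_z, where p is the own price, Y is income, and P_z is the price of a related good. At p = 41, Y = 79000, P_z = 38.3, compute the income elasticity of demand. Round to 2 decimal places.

1.51

Substituting, x = 32.2 − 0.25(41)² + 0.018(79000) − 2.42(38.3) = 32.2 − 420.25 + 1422 − 92.686 = 941.264.
∂x/∂Y = +0.018, so E_I = 0.018·(79000/941.264) ≈ 1.51.
E_I > 1: normal good (luxury).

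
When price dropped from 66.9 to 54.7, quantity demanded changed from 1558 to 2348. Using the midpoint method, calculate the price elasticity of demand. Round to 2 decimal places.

%Δq = (2348 − 1558)/[(1558 + 2348)/2] = 790/1953 ≈ 0.4045.
%Δp = (54.7 − 66.9)/[(66.9 + 54.7)/2] = -12.2/60.8 ≈ -0.2007.
Arc elasticity E = %Δq/%Δp ≈ 0.4045/-0.2007 ≈ -2.02.
|E| > 1: demand is elastic over this range.

-2.02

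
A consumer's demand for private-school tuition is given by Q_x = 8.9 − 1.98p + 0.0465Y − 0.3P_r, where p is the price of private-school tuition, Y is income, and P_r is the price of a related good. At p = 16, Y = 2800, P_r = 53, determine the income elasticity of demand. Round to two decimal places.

Q_x = 8.9 − 1.98(16) + 0.0465(2800) − 0.3(53) = 8.9 − 31.68 + 130.2 − 15.9 = 91.52.
∂Q_x/∂Y = +0.0465, so E_I = 0.0465·(2800/91.52) ≈ 1.42.
E_I > 1: normal good (luxury).

1.42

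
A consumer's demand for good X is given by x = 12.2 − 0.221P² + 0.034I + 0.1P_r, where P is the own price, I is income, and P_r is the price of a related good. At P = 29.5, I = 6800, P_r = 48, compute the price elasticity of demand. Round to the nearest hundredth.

-6.88

Substituting, x = 12.2 − 0.221(29.5)² + 0.034(6800) + 0.1(48) = 12.2 − 192.3253 + 231.2 + 4.8 = 55.8748.
∂x/∂P = −2·0.221·P = -13.039, so E_p = -13.039·(29.5/55.8748) ≈ -6.88.
|E_p| > 1: demand is elastic.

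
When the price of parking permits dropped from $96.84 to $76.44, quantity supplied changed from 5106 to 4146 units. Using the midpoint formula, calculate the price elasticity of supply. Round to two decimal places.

%Δq = (4146 − 5106)/[(5106 + 4146)/2] = -960/4626 ≈ -0.2075.
%Δp = (76.44 − 96.84)/[(96.84 + 76.44)/2] = -20.4/86.64 ≈ -0.2355.
Arc elasticity E = %Δq/%Δp ≈ -0.2075/-0.2355 ≈ 0.88.
|E| < 1: supply is inelastic over this range.

0.88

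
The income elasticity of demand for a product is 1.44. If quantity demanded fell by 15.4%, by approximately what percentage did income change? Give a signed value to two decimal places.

%ΔQ ≈ E × %ΔI ⇒ %ΔI = %ΔQ / E = (-15.4%)/(1.44) ≈ -10.69%.

-10.69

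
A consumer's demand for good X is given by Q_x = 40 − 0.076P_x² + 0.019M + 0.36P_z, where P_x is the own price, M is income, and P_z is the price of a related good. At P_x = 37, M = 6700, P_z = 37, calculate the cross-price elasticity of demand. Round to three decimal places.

0.174

At the given point, Q_x = 40 − 0.076(37)² + 0.019(6700) + 0.36(37) = 40 − 104.044 + 127.3 + 13.32 = 76.576.
∂Q_x/∂P_z = +0.36, so E_xy = 0.36·(37/76.576) ≈ 0.174.
E_xy > 0: the goods are substitutes.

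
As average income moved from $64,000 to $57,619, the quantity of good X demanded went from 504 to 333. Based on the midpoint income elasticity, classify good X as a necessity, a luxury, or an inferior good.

%ΔQ = (333 − 504)/[(504+333)/2] = -171/418.5 ≈ -0.4086.
%ΔI = (57,619 − 64,000)/[(64,000+57,619)/2] = -6381/60809.5 ≈ -0.1049.
E_I = %ΔQ/%ΔI ≈ 3.894.
E_I > 1: normal good (luxury).

luxury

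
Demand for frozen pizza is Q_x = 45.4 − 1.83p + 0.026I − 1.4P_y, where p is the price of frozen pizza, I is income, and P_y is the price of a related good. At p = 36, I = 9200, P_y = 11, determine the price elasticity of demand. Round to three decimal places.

Evaluating quantity at (p, I, P_y) gives Q_x = 45.4 − 1.83(36) + 0.026(9200) − 1.4(11) = 45.4 − 65.88 + 239.2 − 15.4 = 203.32.
∂Q_x/∂p = −1.83, so E_p = (−1.83)·(36/203.32) ≈ -0.324.
|E_p| < 1: demand is inelastic.

-0.324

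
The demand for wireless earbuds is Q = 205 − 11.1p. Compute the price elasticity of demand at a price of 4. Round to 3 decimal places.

At p = 4, Q = 160.6.
dQ/dp = −11.1.
Point elasticity E = (dQ/dp)·(p/Q) = -11.1 × 4/160.6 ≈ -0.276.
|E| < 1, so demand is inelastic at this price.

-0.276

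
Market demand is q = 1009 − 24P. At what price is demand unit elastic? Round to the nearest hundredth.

For linear demand q = a − bP, E = −bP/(a − bP). |E| = 1 ⇒ bP = a − bP ⇒ P = a/(2b).
P = 1009/(2·24) ≈ 21.02.

21.02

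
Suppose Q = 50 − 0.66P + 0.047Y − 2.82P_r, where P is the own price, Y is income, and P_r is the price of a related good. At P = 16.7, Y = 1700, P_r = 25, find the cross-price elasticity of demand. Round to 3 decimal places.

-1.457

Q = 50 − 0.66(16.7) + 0.047(1700) − 2.82(25) = 50 − 11.022 + 79.9 − 70.5 = 48.378.
∂Q/∂P_r = −2.82, so E_xy = -2.82·(25/48.378) ≈ -1.457.
E_xy < 0: the goods are complements.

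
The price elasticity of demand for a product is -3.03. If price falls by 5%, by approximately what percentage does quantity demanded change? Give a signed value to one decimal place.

%ΔQ ≈ E × %ΔP = (-3.03) × (-5%) ≈ 15.2%.

15.2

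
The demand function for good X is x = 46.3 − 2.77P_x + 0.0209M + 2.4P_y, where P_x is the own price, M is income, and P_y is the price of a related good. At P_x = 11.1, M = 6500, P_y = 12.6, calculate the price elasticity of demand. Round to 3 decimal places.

x = 46.3 − 2.77(11.1) + 0.0209(6500) + 2.4(12.6) = 46.3 − 30.747 + 135.85 + 30.24 = 181.643.
∂x/∂P_x = −2.77, so E_p = (−2.77)·(11.1/181.643) ≈ -0.169.
|E_p| < 1: demand is inelastic.

-0.169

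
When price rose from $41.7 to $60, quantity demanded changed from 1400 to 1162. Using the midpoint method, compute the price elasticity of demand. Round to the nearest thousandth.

%Δq = (1162 − 1400)/[(1400 + 1162)/2] = -238/1281 ≈ -0.1858.
%ΔP = (60 − 41.7)/[(41.7 + 60)/2] = 18.3/50.85 ≈ 0.3599.
Arc elasticity E = %Δq/%ΔP ≈ -0.1858/0.3599 ≈ -0.516.
|E| < 1: demand is inelastic over this range.

-0.516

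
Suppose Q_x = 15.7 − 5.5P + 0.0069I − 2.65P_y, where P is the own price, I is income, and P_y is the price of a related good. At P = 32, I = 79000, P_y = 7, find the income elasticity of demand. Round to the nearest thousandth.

1.488

Evaluating quantity at (P, I, P_y) gives Q_x = 15.7 − 5.5(32) + 0.0069(79000) − 2.65(7) = 15.7 − 176 + 545.1 − 18.55 = 366.25.
∂Q_x/∂I = +0.0069, so E_I = 0.0069·(79000/366.25) ≈ 1.488.
E_I > 1: normal good (luxury).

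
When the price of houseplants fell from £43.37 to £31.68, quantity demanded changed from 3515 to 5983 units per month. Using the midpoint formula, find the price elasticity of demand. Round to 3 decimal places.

-1.668

%Δq = (5983 − 3515)/[(3515 + 5983)/2] = 2468/4749 ≈ 0.5197.
%Δp = (31.68 − 43.37)/[(43.37 + 31.68)/2] = -11.69/37.525 ≈ -0.3115.
Arc elasticity E = %Δq/%Δp ≈ 0.5197/-0.3115 ≈ -1.668.
|E| > 1: demand is elastic over this range.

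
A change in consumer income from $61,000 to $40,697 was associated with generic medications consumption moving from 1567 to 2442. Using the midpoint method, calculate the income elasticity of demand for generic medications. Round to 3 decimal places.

-1.093

%ΔQ = (2442 − 1567)/[(1567+2442)/2] = 875/2004.5 ≈ 0.4365.
%ΔI = (40,697 − 61,000)/[(61,000+40,697)/2] = -20303/50848.5 ≈ -0.3993.
E_I = %ΔQ/%ΔI ≈ -1.093.
E_I < 0: inferior good.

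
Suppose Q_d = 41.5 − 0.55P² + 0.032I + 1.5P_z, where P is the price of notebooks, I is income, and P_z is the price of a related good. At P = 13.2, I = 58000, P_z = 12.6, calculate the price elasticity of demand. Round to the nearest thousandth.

-0.105

At the given point, Q_d = 41.5 − 0.55(13.2)² + 0.032(58000) + 1.5(12.6) = 41.5 − 95.832 + 1856 + 18.9 = 1820.568.
∂Q_d/∂P = −2·0.55·P = -14.52, so E_p = -14.52·(13.2/1820.568) ≈ -0.105.
|E_p| < 1: demand is inelastic.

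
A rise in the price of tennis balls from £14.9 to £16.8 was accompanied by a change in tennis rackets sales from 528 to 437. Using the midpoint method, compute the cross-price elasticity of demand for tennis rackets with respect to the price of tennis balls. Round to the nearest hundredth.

%ΔQ_x = (437 − 528)/[(528+437)/2] = -91/482.5 ≈ -0.1886.
%ΔP_y = (16.8 − 14.9)/[(14.9+16.8)/2] ≈ 0.1199.
E_xy = -0.1886/0.1199 ≈ -1.57.
E_xy < 0, so tennis rackets and tennis balls are complements.

-1.57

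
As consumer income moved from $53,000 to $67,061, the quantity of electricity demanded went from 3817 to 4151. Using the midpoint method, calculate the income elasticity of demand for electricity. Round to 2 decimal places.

0.36

%ΔQ = (4151 − 3817)/[(3817+4151)/2] = 334/3984 ≈ 0.0838.
%ΔM = (67,061 − 53,000)/[(53,000+67,061)/2] = 14061/60030.5 ≈ 0.2342.
E_I = %ΔQ/%ΔM ≈ 0.36.
E_I ∈ (0,1): normal good (necessity).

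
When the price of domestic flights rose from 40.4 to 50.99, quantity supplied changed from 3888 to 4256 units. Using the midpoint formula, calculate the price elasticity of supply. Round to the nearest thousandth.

%Δq = (4256 − 3888)/[(3888 + 4256)/2] = 368/4072 ≈ 0.0904.
%ΔP = (50.99 − 40.4)/[(40.4 + 50.99)/2] = 10.59/45.695 ≈ 0.2318.
Arc elasticity E = %Δq/%ΔP ≈ 0.0904/0.2318 ≈ 0.390.
|E| < 1: supply is inelastic over this range.

0.390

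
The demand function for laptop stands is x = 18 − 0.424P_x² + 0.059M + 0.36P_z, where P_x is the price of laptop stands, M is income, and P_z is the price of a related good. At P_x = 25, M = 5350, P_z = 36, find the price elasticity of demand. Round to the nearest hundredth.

x = 18 − 0.424(25)² + 0.059(5350) + 0.36(36) = 18 − 265 + 315.65 + 12.96 = 81.61.
∂x/∂P_x = −2·0.424·P_x = -21.2, so E_p = -21.2·(25/81.61) ≈ -6.49.
|E_p| > 1: demand is elastic.

-6.49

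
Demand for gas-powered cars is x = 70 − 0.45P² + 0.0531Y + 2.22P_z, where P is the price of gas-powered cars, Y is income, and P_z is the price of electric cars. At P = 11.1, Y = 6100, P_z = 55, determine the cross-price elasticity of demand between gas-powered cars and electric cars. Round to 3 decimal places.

At the given point, x = 70 − 0.45(11.1)² + 0.0531(6100) + 2.22(55) = 70 − 55.4445 + 323.91 + 122.1 = 460.5655.
∂x/∂P_z = +2.22, so E_xy = 2.22·(55/460.5655) ≈ 0.265.
E_xy > 0: the goods are substitutes.

0.265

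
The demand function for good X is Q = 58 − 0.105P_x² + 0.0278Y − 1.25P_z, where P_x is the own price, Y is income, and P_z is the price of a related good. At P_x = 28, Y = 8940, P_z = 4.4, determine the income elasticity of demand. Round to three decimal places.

1.136

At the given point, Q = 58 − 0.105(28)² + 0.0278(8940) − 1.25(4.4) = 58 − 82.32 + 248.532 − 5.5 = 218.712.
∂Q/∂Y = +0.0278, so E_I = 0.0278·(8940/218.712) ≈ 1.136.
E_I > 1: normal good (luxury).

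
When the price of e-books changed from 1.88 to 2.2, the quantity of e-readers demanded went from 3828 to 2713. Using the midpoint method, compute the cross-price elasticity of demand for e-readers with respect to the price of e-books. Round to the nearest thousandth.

-2.173

%ΔQ_x = (2713 − 3828)/[(3828+2713)/2] = -1115/3270.5 ≈ -0.3409.
%ΔP_y = (2.2 − 1.88)/[(1.88+2.2)/2] ≈ 0.1569.
E_xy = -0.3409/0.1569 ≈ -2.173.
E_xy < 0, so e-readers and e-books are complements.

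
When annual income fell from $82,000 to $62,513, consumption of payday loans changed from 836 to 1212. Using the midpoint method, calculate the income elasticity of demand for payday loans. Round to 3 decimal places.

%ΔQ = (1212 − 836)/[(836+1212)/2] = 376/1024 ≈ 0.3672.
%ΔI = (62,513 − 82,000)/[(82,000+62,513)/2] = -19487/72256.5 ≈ -0.2697.
E_I = %ΔQ/%ΔI ≈ -1.362.
E_I < 0: inferior good.

-1.362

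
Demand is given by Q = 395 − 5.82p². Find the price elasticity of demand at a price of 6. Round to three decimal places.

At p = 6, Q = 185.48.
dQ/dp = −2·5.82·p = −69.84.
Point elasticity E = (dQ/dp)·(p/Q) = -69.84 × 6/185.48 ≈ -2.259.
|E| > 1, so demand is elastic at this price.

-2.259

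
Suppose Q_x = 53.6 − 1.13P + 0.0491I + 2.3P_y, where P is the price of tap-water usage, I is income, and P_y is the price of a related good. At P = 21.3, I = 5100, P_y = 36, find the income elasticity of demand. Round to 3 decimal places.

0.690

At the given point, Q_x = 53.6 − 1.13(21.3) + 0.0491(5100) + 2.3(36) = 53.6 − 24.069 + 250.41 + 82.8 = 362.741.
∂Q_x/∂I = +0.0491, so E_I = 0.0491·(5100/362.741) ≈ 0.690.
E_I ∈ (0,1): normal good (necessity).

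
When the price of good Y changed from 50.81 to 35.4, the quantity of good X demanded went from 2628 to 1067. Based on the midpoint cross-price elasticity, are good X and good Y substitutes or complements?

substitutes

%ΔQ_x = (1067 − 2628)/[(2628+1067)/2] = -1561/1847.5 ≈ -0.8449.
%ΔP_y = (35.4 − 50.81)/[(50.81+35.4)/2] ≈ -0.3575.
E_xy = -0.8449/-0.3575 ≈ 2.363.
E_xy > 0, so the goods are substitutes.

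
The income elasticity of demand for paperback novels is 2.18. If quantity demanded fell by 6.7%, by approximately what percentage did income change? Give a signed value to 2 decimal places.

%ΔQ ≈ E × %ΔI ⇒ %ΔI = %ΔQ / E = (-6.7%)/(2.18) ≈ -3.07%.

-3.07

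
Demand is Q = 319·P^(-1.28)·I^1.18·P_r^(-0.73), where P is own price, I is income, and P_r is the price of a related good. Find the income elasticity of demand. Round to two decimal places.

1.18

For a Cobb–Douglas (constant-elasticity) form Q = A·I^α·…, the elasticity with respect to I equals the exponent α at every point.
Here the exponent on I is 1.18, so the income elasticity of demand is 1.18.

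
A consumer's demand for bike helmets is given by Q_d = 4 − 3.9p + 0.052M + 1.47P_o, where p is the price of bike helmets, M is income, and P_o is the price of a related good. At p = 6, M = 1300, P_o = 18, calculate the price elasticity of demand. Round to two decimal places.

At the given point, Q_d = 4 − 3.9(6) + 0.052(1300) + 1.47(18) = 4 − 23.4 + 67.6 + 26.46 = 74.66.
∂Q_d/∂p = −3.9, so E_p = (−3.9)·(6/74.66) ≈ -0.31.
|E_p| < 1: demand is inelastic.

-0.31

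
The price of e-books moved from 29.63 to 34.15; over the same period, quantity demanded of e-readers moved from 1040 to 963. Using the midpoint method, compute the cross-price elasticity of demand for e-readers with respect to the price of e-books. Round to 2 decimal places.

%ΔQ_x = (963 − 1040)/[(1040+963)/2] = -77/1001.5 ≈ -0.0769.
%ΔP_y = (34.15 − 29.63)/[(29.63+34.15)/2] ≈ 0.1417.
E_xy = -0.0769/0.1417 ≈ -0.54.
E_xy < 0, so e-readers and e-books are complements.

-0.54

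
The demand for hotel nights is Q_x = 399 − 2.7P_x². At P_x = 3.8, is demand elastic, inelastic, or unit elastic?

inelastic

At P_x = 3.8, Q_x = 360.012.
dQ_x/dP_x = −2·2.7·P_x = −20.52.
Point elasticity E = (dQ_x/dP_x)·(P_x/Q_x) = -20.52 × 3.8/360.012 ≈ -0.217.
|E| ≈ 0.217 < 1, so demand is inelastic.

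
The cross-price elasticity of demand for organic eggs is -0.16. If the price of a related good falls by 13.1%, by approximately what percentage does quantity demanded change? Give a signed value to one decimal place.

2.1

%ΔQ ≈ E × %ΔP_y = (-0.16) × (-13.1%) ≈ 2.1%.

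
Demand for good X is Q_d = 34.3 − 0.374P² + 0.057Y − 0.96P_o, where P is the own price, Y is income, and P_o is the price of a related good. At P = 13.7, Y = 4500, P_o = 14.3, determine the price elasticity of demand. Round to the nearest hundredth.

-0.68

Substituting, Q_d = 34.3 − 0.374(13.7)² + 0.057(4500) − 0.96(14.3) = 34.3 − 70.1961 + 256.5 − 13.728 = 206.8759.
∂Q_d/∂P = −2·0.374·P = -10.2476, so E_p = -10.2476·(13.7/206.8759) ≈ -0.68.
|E_p| < 1: demand is inelastic.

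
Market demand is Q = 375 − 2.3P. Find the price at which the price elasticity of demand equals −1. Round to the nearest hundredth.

For linear demand Q = a − bP, E = −bP/(a − bP). |E| = 1 ⇒ bP = a − bP ⇒ P = a/(2b).
P = 375/(2·2.3) ≈ 81.52.

81.52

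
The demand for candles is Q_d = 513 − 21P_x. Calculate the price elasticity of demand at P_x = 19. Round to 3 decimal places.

At P_x = 19, Q_d = 114.
dQ_d/dP_x = −21.
Point elasticity E = (dQ_d/dP_x)·(P_x/Q_d) = -21 × 19/114 ≈ -3.500.
|E| > 1, so demand is elastic at this price.

-3.500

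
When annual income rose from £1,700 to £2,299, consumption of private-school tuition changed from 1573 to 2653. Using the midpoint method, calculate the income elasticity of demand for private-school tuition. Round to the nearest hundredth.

1.71

%ΔQ = (2653 − 1573)/[(1573+2653)/2] = 1080/2113 ≈ 0.5111.
%ΔI = (2,299 − 1,700)/[(1,700+2,299)/2] = 599/1999.5 ≈ 0.2996.
E_I = %ΔQ/%ΔI ≈ 1.71.
E_I > 1: normal good (luxury).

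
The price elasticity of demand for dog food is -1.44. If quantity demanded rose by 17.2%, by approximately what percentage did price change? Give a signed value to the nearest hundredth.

-11.94

%ΔQ ≈ E × %ΔP ⇒ %ΔP = %ΔQ / E = (17.2%)/(-1.44) ≈ -11.94%.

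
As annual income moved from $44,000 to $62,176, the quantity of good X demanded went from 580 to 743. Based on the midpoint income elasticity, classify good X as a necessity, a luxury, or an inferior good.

%ΔQ = (743 − 580)/[(580+743)/2] = 163/661.5 ≈ 0.2464.
%ΔI = (62,176 − 44,000)/[(44,000+62,176)/2] = 18176/53088 ≈ 0.3424.
E_I = %ΔQ/%ΔI ≈ 0.720.
E_I ∈ (0,1): normal good (necessity).

necessity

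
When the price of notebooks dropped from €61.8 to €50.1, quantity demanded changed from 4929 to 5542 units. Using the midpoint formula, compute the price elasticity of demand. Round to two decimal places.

-0.56

%Δq = (5542 − 4929)/[(4929 + 5542)/2] = 613/5235.5 ≈ 0.1171.
%Δp = (50.1 − 61.8)/[(61.8 + 50.1)/2] = -11.7/55.95 ≈ -0.2091.
Arc elasticity E = %Δq/%Δp ≈ 0.1171/-0.2091 ≈ -0.56.
|E| < 1: demand is inelastic over this range.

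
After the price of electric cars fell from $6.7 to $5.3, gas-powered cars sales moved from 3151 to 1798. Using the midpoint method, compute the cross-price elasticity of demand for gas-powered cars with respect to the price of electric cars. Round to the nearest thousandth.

2.343

%ΔQ_x = (1798 − 3151)/[(3151+1798)/2] = -1353/2474.5 ≈ -0.5468.
%ΔP_y = (5.3 − 6.7)/[(6.7+5.3)/2] ≈ -0.2333.
E_xy = -0.5468/-0.2333 ≈ 2.343.
E_xy > 0, so gas-powered cars and electric cars are substitutes.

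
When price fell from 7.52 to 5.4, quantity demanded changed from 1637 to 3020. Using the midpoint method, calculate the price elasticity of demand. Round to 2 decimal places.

-1.81

%Δq = (3020 − 1637)/[(1637 + 3020)/2] = 1383/2328.5 ≈ 0.5939.
%Δp = (5.4 − 7.52)/[(7.52 + 5.4)/2] = -2.12/6.46 ≈ -0.3282.
Arc elasticity E = %Δq/%Δp ≈ 0.5939/-0.3282 ≈ -1.81.
|E| > 1: demand is elastic over this range.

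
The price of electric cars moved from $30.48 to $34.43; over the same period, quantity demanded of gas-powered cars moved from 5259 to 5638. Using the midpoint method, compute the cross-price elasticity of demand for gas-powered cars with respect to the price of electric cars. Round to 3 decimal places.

0.572

%ΔQ_x = (5638 − 5259)/[(5259+5638)/2] = 379/5448.5 ≈ 0.0696.
%ΔP_y = (34.43 − 30.48)/[(30.48+34.43)/2] ≈ 0.1217.
E_xy = 0.0696/0.1217 ≈ 0.572.
E_xy > 0, so gas-powered cars and electric cars are substitutes.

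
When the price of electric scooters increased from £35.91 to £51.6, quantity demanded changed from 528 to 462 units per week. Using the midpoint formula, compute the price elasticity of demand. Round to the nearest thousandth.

%Δq = (462 − 528)/[(528 + 462)/2] = -66/495 ≈ -0.1333.
%ΔP = (51.6 − 35.91)/[(35.91 + 51.6)/2] = 15.69/43.755 ≈ 0.3586.
Arc elasticity E = %Δq/%ΔP ≈ -0.1333/0.3586 ≈ -0.372.
|E| < 1: demand is inelastic over this range.

-0.372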